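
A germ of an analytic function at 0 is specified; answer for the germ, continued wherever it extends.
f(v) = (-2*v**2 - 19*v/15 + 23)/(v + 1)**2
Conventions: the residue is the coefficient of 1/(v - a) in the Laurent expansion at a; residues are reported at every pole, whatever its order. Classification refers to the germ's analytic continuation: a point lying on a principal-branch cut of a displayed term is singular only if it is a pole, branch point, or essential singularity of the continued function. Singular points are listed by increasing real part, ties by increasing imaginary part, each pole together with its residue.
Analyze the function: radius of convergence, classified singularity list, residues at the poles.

Denominator factor (v + 1)^2: pole of order 2 at -1, modulus 1.
The radius of convergence is the smallest modulus among the singular points: 1.
At the order-2 pole -1 set g(v) = (v - (-1))^2*f(v) = -2*v**2 - 19*v/15 + 23.
Order-2 pole: residue = g'(a); g'(-1) = 41/15, so the residue is 41/15.

Radius of convergence at 0: 1.
At -1: a pole of order 2; residue 41/15.


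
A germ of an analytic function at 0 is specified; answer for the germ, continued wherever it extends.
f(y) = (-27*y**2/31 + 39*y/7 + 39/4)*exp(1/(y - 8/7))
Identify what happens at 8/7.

The exponent 1/(y - (8/7)) has a pole at 8/7, so exp(1/(y - (8/7))) takes every nonzero value near it: an essential singularity (not a pole of any order).

The point is an essential singularity.


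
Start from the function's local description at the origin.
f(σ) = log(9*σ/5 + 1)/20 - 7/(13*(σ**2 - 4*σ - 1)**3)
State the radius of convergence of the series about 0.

Denominator factor (σ**2 - 4*σ - 1)^3: discriminant 20, real irrational roots 2 + sqrt(5) and 2 - sqrt(5); poles of order 3, moduli 2 + sqrt(5) and -2 + sqrt(5).
Branch term (1/20)*log(1 - σ/(-5/9)): its argument vanishes at σ = -5/9, a logarithmic branch point, modulus 5/9.
The radius of convergence is the smallest modulus among the singular points: -2 + sqrt(5).

The radius of convergence is -2 + sqrt(5).


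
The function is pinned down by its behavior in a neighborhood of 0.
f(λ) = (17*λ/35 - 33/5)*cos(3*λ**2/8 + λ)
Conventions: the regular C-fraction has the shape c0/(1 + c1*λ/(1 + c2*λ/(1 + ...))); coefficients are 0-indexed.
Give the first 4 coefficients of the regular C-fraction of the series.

The regular C-fraction coefficients are [-33/5, 17/231, -53939/7854, 22198407/3667852].

Taylor coefficients (expand at 0): a_0 = -33/5, a_1 = 17/35, a_2 = 33/10, a_3 = 125/56.
c0 = a_0 = -33/5. Peel one level at a time: if S = 1 + c*λ/S' with S'(0) = 1, then c is the λ-coefficient of S and S' = c*λ/(S - 1).
S_1 = c0/f = 1 + (17/231)*λ + (53939/106722)*λ^2 + ...; c1 = 17/231.
S_2 = c1*λ/(S_1 - 1) = 1 + (-53939/7854)*λ + (96097/2312)*λ^2 + ...; c2 = -53939/7854.
S_3 = c2*λ/(S_2 - 1) = 1 + (22198407/3667852)*λ + ...; c3 = 22198407/3667852.


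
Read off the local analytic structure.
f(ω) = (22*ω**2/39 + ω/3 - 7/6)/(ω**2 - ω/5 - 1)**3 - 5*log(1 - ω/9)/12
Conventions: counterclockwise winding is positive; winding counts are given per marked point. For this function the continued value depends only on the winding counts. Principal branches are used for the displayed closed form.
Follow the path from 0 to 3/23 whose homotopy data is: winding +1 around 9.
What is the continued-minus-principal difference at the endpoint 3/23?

Continued minus principal equals -(5/6)*pi*i.

The rational part is single-valued and drops out of the difference; each branch term changes only by its own monodromy.
(-5/12)*log(1 - ω/(9)): each positive loop around 9 adds 2*pi*i to the log, so winding +1 contributes (-5/12)*(1)*2*pi*i = -(5/6)*pi*i.
Summing the contributions at ω = 3/23 gives -(5/6)*pi*i.


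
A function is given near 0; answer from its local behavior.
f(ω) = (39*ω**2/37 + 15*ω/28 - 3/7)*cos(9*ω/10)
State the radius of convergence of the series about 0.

The radius of convergence is infinite.

The factor cos(9*ω/10) is entire and contributes no finite singular point.
The polynomial part has no poles.
No finite singular points: the Taylor series at 0 converges everywhere.


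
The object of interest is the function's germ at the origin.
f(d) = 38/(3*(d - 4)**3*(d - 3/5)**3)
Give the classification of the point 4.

The point is a pole of order 3.

The denominator factor d - 4 vanishes at 4 and appears to the power 3; the numerator there equals 38/3, nonzero, and no other factor vanishes.
Hence a pole whose order is the multiplicity, 3.


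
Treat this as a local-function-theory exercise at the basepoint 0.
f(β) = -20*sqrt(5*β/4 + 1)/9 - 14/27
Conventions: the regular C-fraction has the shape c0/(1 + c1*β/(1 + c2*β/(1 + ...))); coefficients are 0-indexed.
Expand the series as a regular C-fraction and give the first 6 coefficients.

Taylor coefficients (expand at 0): a_0 = -74/27, a_1 = -25/18, a_2 = 125/288, a_3 = -625/2304, a_4 = 15625/73728, a_5 = -109375/589824.
c0 = a_0 = -74/27. Peel one level at a time: if S = 1 + c*β/S' with S'(0) = 1, then c is the β-coefficient of S and S' = c*β/(S - 1).
S_1 = c0/f = 1 + (-75/148)*β + (36375/87616)*β^2 + ...; c1 = -75/148.
S_2 = c1*β/(S_1 - 1) = 1 + (485/592)*β + (-25/256)*β^2 + ...; c2 = 485/592.
S_3 = c2*β/(S_2 - 1) = 1 + (185/1552)*β + (-145225/2408704)*β^2 + ...; c3 = 185/1552.
S_4 = c3*β/(S_3 - 1) = 1 + (785/1552)*β + (-25/256)*β^2 + ...; c4 = 785/1552.
S_5 = c4*β/(S_4 - 1) = 1 + (485/2512)*β + ...; c5 = 485/2512.

The regular C-fraction coefficients are [-74/27, -75/148, 485/592, 185/1552, 785/1552, 485/2512].


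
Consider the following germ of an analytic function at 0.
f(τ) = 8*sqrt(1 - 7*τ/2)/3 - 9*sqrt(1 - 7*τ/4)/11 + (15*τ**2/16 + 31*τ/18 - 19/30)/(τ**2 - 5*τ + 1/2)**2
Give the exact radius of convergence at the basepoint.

The radius of convergence is 5/2 - (1/2)*sqrt(23).

Denominator factor (τ**2 - 5*τ + 1/2)^2: discriminant 23, real irrational roots 5/2 + (1/2)*sqrt(23) and 5/2 - (1/2)*sqrt(23); poles of order 2, moduli 5/2 + (1/2)*sqrt(23) and 5/2 - (1/2)*sqrt(23).
Branch term (8/3)*sqrt(1 - τ/(2/7)): its argument vanishes at τ = 2/7, a square-root branch point, modulus 2/7.
Branch term (-9/11)*sqrt(1 - τ/(4/7)): its argument vanishes at τ = 4/7, a square-root branch point, modulus 4/7.
The radius of convergence is the smallest modulus among the singular points: 5/2 - (1/2)*sqrt(23).


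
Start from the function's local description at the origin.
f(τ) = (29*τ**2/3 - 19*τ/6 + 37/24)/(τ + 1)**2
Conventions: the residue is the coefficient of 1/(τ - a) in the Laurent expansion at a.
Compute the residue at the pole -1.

The residue is -45/2.

At the order-2 pole -1 set g(τ) = (τ - (-1))^2*f(τ) = 29*τ**2/3 - 19*τ/6 + 37/24.
Order-2 pole: residue = g'(a); g'(-1) = -45/2, so the residue is -45/2.


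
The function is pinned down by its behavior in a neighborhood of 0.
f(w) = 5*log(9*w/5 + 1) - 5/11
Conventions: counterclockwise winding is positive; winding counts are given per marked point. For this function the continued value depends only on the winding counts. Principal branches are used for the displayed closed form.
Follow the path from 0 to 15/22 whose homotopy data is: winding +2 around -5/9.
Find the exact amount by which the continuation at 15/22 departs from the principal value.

Continued minus principal equals (20)*pi*i.

The rational part is single-valued and drops out of the difference; each branch term changes only by its own monodromy.
(5)*log(1 - w/(-5/9)): each positive loop around -5/9 adds 2*pi*i to the log, so winding +2 contributes (5)*(2)*2*pi*i = (20)*pi*i.
Summing the contributions at w = 15/22 gives (20)*pi*i.


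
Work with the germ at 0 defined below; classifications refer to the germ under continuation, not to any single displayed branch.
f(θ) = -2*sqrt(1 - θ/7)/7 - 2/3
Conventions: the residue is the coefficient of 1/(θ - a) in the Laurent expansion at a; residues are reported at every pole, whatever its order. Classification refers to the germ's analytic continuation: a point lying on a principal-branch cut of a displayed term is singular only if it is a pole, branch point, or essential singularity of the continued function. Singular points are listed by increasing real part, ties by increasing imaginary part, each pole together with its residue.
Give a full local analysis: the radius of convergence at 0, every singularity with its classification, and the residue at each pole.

Branch term (-2/7)*sqrt(1 - θ/(7)): its argument vanishes at θ = 7, a square-root branch point, modulus 7.
The radius of convergence is the smallest modulus among the singular points: 7.

Radius of convergence at 0: 7.
At 7: an algebraic (square-root) branch point.


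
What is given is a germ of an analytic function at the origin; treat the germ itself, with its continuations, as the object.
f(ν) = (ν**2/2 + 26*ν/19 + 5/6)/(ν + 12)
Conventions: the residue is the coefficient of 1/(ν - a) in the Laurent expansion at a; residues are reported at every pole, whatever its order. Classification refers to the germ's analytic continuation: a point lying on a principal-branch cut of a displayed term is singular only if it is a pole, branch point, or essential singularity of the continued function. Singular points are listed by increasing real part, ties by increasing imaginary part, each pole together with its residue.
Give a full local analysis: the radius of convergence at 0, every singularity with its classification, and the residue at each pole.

Denominator factor (ν + 12): pole of order 1 at -12, modulus 12.
The radius of convergence is the smallest modulus among the singular points: 12.
At the order-1 pole -12 set g(ν) = (ν - (-12))*f(ν) = ν**2/2 + 26*ν/19 + 5/6.
Simple pole: residue = g(a) at a = -12, which is 6431/114.

Radius of convergence at 0: 12.
At -12: a pole of order 1; residue 6431/114.


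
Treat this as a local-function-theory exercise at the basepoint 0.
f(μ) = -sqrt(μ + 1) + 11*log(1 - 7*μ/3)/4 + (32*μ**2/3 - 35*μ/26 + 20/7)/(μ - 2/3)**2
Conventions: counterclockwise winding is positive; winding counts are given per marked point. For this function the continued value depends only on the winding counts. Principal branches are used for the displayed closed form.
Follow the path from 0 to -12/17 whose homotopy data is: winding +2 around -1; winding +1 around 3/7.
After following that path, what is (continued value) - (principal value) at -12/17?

Continued minus principal equals (11/2)*pi*i.

The rational part is single-valued and drops out of the difference; each branch term changes only by its own monodromy.
(11/4)*log(1 - μ/(3/7)): each positive loop around 3/7 adds 2*pi*i to the log, so winding +1 contributes (11/4)*(1)*2*pi*i = (11/2)*pi*i.
(-1)*sqrt(1 - μ/(-1)): winding +2 is even, the square root returns to the same sheet, contribution 0.
Summing the contributions at μ = -12/17 gives (11/2)*pi*i.


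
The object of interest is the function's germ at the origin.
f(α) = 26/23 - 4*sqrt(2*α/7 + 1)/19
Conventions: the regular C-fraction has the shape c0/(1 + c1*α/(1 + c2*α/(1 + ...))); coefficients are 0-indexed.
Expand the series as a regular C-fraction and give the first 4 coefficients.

Taylor coefficients (expand at 0): a_0 = 402/437, a_1 = -4/133, a_2 = 2/931, a_3 = -2/6517.
c0 = a_0 = 402/437. Peel one level at a time: if S = 1 + c*α/S' with S'(0) = 1, then c is the α-coefficient of S and S' = c*α/(S - 1).
S_1 = c0/f = 1 + (46/1407)*α + (-2507/1979649)*α^2 + ...; c1 = 46/1407.
S_2 = c1*α/(S_1 - 1) = 1 + (109/2814)*α + (-1/196)*α^2 + ...; c2 = 109/2814.
S_3 = c2*α/(S_2 - 1) = 1 + (201/1526)*α + ...; c3 = 201/1526.

The regular C-fraction coefficients are [402/437, 46/1407, 109/2814, 201/1526].


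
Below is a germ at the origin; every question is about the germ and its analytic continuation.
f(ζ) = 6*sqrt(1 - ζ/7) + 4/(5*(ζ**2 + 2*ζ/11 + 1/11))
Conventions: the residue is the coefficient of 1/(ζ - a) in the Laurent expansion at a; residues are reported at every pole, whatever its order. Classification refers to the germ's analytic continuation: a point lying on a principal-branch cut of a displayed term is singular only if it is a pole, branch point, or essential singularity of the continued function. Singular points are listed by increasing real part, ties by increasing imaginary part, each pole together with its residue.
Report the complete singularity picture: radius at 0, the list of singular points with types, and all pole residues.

Denominator factor (ζ**2 + 2*ζ/11 + 1/11): discriminant -40/121, complex-conjugate roots (-1/11) + ((1/11)*sqrt(10))*i and (-1/11) - ((1/11)*sqrt(10))*i; poles of order 1, moduli (1/11)*sqrt(11) and (1/11)*sqrt(11).
Branch term (6)*sqrt(1 - ζ/(7)): its argument vanishes at ζ = 7, a square-root branch point, modulus 7.
The radius of convergence is the smallest modulus among the singular points: (1/11)*sqrt(11).
The branch term is analytic at (-1/11) - ((1/11)*sqrt(10))*i and contributes nothing to the residue; only the rational part matters.
The factor ζ**2 + 2*ζ/11 + 1/11 splits as (ζ - a)(ζ - a') with a = (-1/11) - ((1/11)*sqrt(10))*i, a' = (-1/11) + ((1/11)*sqrt(10))*i. At the order-1 pole a set g(ζ) = (ζ - a)*(rational part) = [4/5] / (ζ - a').
Simple pole: residue = g(a) at a = (-1/11) - ((1/11)*sqrt(10))*i, which is ((11/25)*sqrt(10))*i.
The branch term is analytic at (-1/11) + ((1/11)*sqrt(10))*i and contributes nothing to the residue; only the rational part matters.
The factor ζ**2 + 2*ζ/11 + 1/11 splits as (ζ - a)(ζ - a') with a = (-1/11) + ((1/11)*sqrt(10))*i, a' = (-1/11) - ((1/11)*sqrt(10))*i. At the order-1 pole a set g(ζ) = (ζ - a)*(rational part) = [4/5] / (ζ - a').
Simple pole: residue = g(a) at a = (-1/11) + ((1/11)*sqrt(10))*i, which is -((11/25)*sqrt(10))*i.
List the singular points by increasing real part (a conjugate pair: the negative imaginary part first).

Radius of convergence at 0: (1/11)*sqrt(11).
At (-1/11) - ((1/11)*sqrt(10))*i: a pole of order 1; residue ((11/25)*sqrt(10))*i.
At (-1/11) + ((1/11)*sqrt(10))*i: a pole of order 1; residue -((11/25)*sqrt(10))*i.
At 7: an algebraic (square-root) branch point.


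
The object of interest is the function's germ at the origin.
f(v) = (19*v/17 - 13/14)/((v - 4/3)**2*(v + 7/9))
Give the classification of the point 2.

Denominator factors: v - 4/3 = 2/3 at v = 2; v + 7/9 = 25/9 at v = 2 — none vanishes.
So the germ continues analytically to 2.

The point is a regular point.


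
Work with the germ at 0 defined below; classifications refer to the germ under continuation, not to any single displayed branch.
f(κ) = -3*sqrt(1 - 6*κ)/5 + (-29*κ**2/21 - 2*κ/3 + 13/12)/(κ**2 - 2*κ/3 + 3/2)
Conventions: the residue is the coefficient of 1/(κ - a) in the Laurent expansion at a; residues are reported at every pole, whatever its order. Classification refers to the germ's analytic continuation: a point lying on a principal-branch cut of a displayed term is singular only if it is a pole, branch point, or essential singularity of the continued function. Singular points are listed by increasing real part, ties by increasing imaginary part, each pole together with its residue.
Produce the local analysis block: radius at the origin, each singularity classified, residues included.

Radius of convergence at 0: 1/6.
At 1/6: an algebraic (square-root) branch point.
At (1/3) - ((5/6)*sqrt(2))*i: a pole of order 1; residue (-50/63) + ((397/504)*sqrt(2))*i.
At (1/3) + ((5/6)*sqrt(2))*i: a pole of order 1; residue (-50/63) - ((397/504)*sqrt(2))*i.

Denominator factor (κ**2 - 2*κ/3 + 3/2): discriminant -50/9, complex-conjugate roots (1/3) + ((5/6)*sqrt(2))*i and (1/3) - ((5/6)*sqrt(2))*i; poles of order 1, moduli (1/2)*sqrt(6) and (1/2)*sqrt(6).
Branch term (-3/5)*sqrt(1 - κ/(1/6)): its argument vanishes at κ = 1/6, a square-root branch point, modulus 1/6.
The radius of convergence is the smallest modulus among the singular points: 1/6.
The branch term is analytic at (1/3) - ((5/6)*sqrt(2))*i and contributes nothing to the residue; only the rational part matters.
The factor κ**2 - 2*κ/3 + 3/2 splits as (κ - a)(κ - a') with a = (1/3) - ((5/6)*sqrt(2))*i, a' = (1/3) + ((5/6)*sqrt(2))*i. At the order-1 pole a set g(κ) = (κ - a)*(rational part) = [-29*κ**2/21 - 2*κ/3 + 13/12] / (κ - a').
Simple pole: residue = g(a) at a = (1/3) - ((5/6)*sqrt(2))*i, which is (-50/63) + ((397/504)*sqrt(2))*i.
The branch term is analytic at (1/3) + ((5/6)*sqrt(2))*i and contributes nothing to the residue; only the rational part matters.
The factor κ**2 - 2*κ/3 + 3/2 splits as (κ - a)(κ - a') with a = (1/3) + ((5/6)*sqrt(2))*i, a' = (1/3) - ((5/6)*sqrt(2))*i. At the order-1 pole a set g(κ) = (κ - a)*(rational part) = [-29*κ**2/21 - 2*κ/3 + 13/12] / (κ - a').
Simple pole: residue = g(a) at a = (1/3) + ((5/6)*sqrt(2))*i, which is (-50/63) - ((397/504)*sqrt(2))*i.
List the singular points by increasing real part (a conjugate pair: the negative imaginary part first).


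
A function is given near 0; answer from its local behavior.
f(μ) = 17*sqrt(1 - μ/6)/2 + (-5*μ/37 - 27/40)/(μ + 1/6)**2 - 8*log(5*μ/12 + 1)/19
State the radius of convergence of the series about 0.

The radius of convergence is 1/6.

Denominator factor (μ + 1/6)^2: pole of order 2 at -1/6, modulus 1/6.
Branch term (17/2)*sqrt(1 - μ/(6)): its argument vanishes at μ = 6, a square-root branch point, modulus 6.
Branch term (-8/19)*log(1 - μ/(-12/5)): its argument vanishes at μ = -12/5, a logarithmic branch point, modulus 12/5.
The radius of convergence is the smallest modulus among the singular points: 1/6.


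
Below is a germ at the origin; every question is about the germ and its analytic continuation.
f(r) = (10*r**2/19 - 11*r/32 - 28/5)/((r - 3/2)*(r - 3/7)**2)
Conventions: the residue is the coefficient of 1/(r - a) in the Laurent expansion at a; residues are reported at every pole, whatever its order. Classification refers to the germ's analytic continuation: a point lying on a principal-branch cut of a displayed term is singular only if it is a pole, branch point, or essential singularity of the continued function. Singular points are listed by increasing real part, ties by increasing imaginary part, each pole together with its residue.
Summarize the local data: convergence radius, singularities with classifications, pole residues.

Denominator factor (r - 3/7)^2: pole of order 2 at 3/7, modulus 3/7.
Denominator factor (r - 3/2): pole of order 1 at 3/2, modulus 3/2.
The radius of convergence is the smallest modulus among the singular points: 3/7.
At the order-2 pole 3/7 set g(r) = (r - (3/7))^2*f(r) = (10*r**2/19 - 11*r/32 - 28/5)/(r - 3/2).
Order-2 pole: residue = g'(a); g'(3/7) = 1649167/342000, so the residue is 1649167/342000.
At the order-1 pole 3/2 set g(r) = (r - (3/2))*f(r) = (10*r**2/19 - 11*r/32 - 28/5)/(r - 3/7)**2.
Simple pole: residue = g(a) at a = 3/2, which is -1469167/342000.
List the singular points by increasing real part (a conjugate pair: the negative imaginary part first).

Radius of convergence at 0: 3/7.
At 3/7: a pole of order 2; residue 1649167/342000.
At 3/2: a pole of order 1; residue -1469167/342000.


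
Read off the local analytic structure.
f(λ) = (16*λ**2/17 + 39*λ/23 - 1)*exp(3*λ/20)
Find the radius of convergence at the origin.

The factor exp(3*λ/20) is entire and contributes no finite singular point.
The polynomial part has no poles.
No finite singular points: the Taylor series at 0 converges everywhere.

The radius of convergence is infinite.


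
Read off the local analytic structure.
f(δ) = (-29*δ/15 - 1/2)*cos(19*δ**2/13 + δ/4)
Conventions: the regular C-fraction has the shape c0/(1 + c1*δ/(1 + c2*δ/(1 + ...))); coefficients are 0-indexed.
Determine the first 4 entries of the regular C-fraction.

Taylor coefficients (expand at 0): a_0 = -1/2, a_1 = -29/15, a_2 = 1/64, a_3 = 1517/6240.
c0 = a_0 = -1/2. Peel one level at a time: if S = 1 + c*δ/S' with S'(0) = 1, then c is the δ-coefficient of S and S' = c*δ/(S - 1).
S_1 = c0/f = 1 + (-58/15)*δ + (107873/7200)*δ^2 + ...; c1 = -58/15.
S_2 = c1*δ/(S_1 - 1) = 1 + (107873/27840)*δ + (5634029/44781568)*δ^2 + ...; c2 = 107873/27840.
S_3 = c2*δ/(S_2 - 1) = 1 + (-84510435/2602759744)*δ + ...; c3 = -84510435/2602759744.

The regular C-fraction coefficients are [-1/2, -58/15, 107873/27840, -84510435/2602759744].


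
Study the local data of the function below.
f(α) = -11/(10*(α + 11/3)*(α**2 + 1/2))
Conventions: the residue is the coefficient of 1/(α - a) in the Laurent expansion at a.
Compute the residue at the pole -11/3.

The residue is -99/1255.

At the order-1 pole -11/3 set g(α) = (α - (-11/3))*f(α) = -11/(10*(α**2 + 1/2)).
Simple pole: residue = g(a) at a = -11/3, which is -99/1255.


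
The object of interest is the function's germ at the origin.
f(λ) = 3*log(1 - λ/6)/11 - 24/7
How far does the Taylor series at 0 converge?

Branch term (3/11)*log(1 - λ/(6)): its argument vanishes at λ = 6, a logarithmic branch point, modulus 6.
The radius of convergence is the smallest modulus among the singular points: 6.

The radius of convergence is 6.


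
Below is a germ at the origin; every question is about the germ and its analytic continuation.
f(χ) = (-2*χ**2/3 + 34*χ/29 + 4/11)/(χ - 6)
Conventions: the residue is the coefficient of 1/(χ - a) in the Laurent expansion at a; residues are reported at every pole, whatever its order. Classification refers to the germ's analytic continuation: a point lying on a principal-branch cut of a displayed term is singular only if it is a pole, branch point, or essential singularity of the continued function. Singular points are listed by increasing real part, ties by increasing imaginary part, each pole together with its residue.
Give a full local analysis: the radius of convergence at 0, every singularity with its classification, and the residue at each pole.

Denominator factor (χ - 6): pole of order 1 at 6, modulus 6.
The radius of convergence is the smallest modulus among the singular points: 6.
At the order-1 pole 6 set g(χ) = (χ - (6))*f(χ) = -2*χ**2/3 + 34*χ/29 + 4/11.
Simple pole: residue = g(a) at a = 6, which is -5296/319.

Radius of convergence at 0: 6.
At 6: a pole of order 1; residue -5296/319.


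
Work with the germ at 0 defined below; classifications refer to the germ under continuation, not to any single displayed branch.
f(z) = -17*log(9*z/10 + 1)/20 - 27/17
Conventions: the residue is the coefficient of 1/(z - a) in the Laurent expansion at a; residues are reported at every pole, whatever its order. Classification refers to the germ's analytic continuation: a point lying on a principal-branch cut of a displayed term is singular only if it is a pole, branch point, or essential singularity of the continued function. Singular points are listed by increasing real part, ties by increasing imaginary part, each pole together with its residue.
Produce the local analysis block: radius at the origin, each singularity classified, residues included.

Branch term (-17/20)*log(1 - z/(-10/9)): its argument vanishes at z = -10/9, a logarithmic branch point, modulus 10/9.
The radius of convergence is the smallest modulus among the singular points: 10/9.

Radius of convergence at 0: 10/9.
At -10/9: a logarithmic branch point.


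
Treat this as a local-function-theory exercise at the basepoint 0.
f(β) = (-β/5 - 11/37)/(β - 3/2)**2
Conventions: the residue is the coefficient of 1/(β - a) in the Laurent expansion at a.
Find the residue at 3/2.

The residue is -1/5.

At the order-2 pole 3/2 set g(β) = (β - (3/2))^2*f(β) = -β/5 - 11/37.
Order-2 pole: residue = g'(a); g'(3/2) = -1/5, so the residue is -1/5.


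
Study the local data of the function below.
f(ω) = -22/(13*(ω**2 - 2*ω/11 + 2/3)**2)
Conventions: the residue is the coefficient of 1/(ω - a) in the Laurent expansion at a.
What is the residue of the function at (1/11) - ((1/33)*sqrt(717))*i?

The residue is -((43923/1485146)*sqrt(717))*i.

The factor ω**2 - 2*ω/11 + 2/3 splits as (ω - a)(ω - a') with a = (1/11) - ((1/33)*sqrt(717))*i, a' = (1/11) + ((1/33)*sqrt(717))*i. At the order-2 pole a set g(ω) = (ω - a)^2*f(ω) = [-22/13] / (ω - a')^2.
Order-2 pole: residue = g'(a); g'((1/11) - ((1/33)*sqrt(717))*i) = -((43923/1485146)*sqrt(717))*i, so the residue is -((43923/1485146)*sqrt(717))*i.


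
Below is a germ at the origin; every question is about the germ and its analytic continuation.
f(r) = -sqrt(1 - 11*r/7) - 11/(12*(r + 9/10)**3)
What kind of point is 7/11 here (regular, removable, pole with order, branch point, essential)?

The term (-1)*sqrt(1 - r/(7/11)) has argument 1 - 7/11/(7/11) = 0 at 7/11: a square-root (algebraic, two-sheeted) branch point; the remaining terms are analytic or single-valued there.

The point is an algebraic (square-root) branch point.


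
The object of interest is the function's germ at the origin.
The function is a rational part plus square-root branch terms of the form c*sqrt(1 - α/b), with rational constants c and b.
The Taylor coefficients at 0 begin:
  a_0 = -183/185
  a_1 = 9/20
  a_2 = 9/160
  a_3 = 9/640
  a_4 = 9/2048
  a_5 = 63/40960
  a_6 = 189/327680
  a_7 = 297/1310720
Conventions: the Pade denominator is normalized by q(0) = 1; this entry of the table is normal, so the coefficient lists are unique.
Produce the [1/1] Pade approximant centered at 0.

The Pade approximant has numerator coefficients [-183/185, 849/1480]; denominator coefficients [1, -1/8].

Taylor coefficients needed (read off): a_0 = -183/185, a_1 = 9/20, a_2 = 9/160.
Write the denominator as Q(α) = 1 + q1*α. Requiring Q*f - P = O(α^3) with deg P <= 1 kills the coefficients of α^2..α^2 in Q*f:
  α^2: a_2 + q1*a_1 = 0, i.e. 9/160 + (9/20)*q1 = 0.
Solving this linear system: q1 = -1/8.
The numerator is Q*f truncated at degree 1: P0 = a_0 = -183/185; P1 = a_1 + q1*a_0 = 849/1480.


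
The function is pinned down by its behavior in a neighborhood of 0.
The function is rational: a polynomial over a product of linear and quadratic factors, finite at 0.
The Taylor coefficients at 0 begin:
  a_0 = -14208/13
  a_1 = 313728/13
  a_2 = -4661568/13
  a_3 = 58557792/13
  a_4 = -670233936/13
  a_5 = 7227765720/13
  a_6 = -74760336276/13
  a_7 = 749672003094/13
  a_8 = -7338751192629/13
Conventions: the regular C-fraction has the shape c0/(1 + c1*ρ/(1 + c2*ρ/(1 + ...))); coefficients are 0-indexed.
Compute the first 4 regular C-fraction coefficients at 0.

The regular C-fraction coefficients are [-14208/13, 817/37, -436655/60458, 1685694692/356747135].


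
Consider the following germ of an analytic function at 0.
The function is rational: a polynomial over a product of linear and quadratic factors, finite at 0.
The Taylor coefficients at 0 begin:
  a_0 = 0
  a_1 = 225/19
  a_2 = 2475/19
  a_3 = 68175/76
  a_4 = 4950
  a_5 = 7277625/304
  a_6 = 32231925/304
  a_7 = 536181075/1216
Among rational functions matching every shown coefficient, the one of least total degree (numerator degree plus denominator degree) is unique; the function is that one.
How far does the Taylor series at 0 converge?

No rational of total degree below 5 reproduces all 8 coefficients; solving the [1/4] Pade equations on them gives f(r) = 4*r/(19*(r - 2/5)**2*(r - 1/3)**2), whose expansion matches every shown term.
Denominator factor (r - 2/5)^2: pole of order 2 at 2/5, modulus 2/5.
Denominator factor (r - 1/3)^2: pole of order 2 at 1/3, modulus 1/3.
The radius of convergence is the smallest modulus among the singular points: 1/3.

The radius of convergence is 1/3.


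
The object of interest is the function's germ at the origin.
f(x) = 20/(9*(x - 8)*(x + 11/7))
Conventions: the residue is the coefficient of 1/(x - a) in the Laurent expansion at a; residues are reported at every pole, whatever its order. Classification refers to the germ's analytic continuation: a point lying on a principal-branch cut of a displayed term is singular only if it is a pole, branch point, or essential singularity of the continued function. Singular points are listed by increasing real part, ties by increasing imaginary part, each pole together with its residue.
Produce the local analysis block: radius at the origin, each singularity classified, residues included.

Denominator factor (x + 11/7): pole of order 1 at -11/7, modulus 11/7.
Denominator factor (x - 8): pole of order 1 at 8, modulus 8.
The radius of convergence is the smallest modulus among the singular points: 11/7.
At the order-1 pole -11/7 set g(x) = (x - (-11/7))*f(x) = 20/(9*(x - 8)).
Simple pole: residue = g(a) at a = -11/7, which is -140/603.
At the order-1 pole 8 set g(x) = (x - (8))*f(x) = 20/(9*(x + 11/7)).
Simple pole: residue = g(a) at a = 8, which is 140/603.
List the singular points by increasing real part (a conjugate pair: the negative imaginary part first).

Radius of convergence at 0: 11/7.
At -11/7: a pole of order 1; residue -140/603.
At 8: a pole of order 1; residue 140/603.


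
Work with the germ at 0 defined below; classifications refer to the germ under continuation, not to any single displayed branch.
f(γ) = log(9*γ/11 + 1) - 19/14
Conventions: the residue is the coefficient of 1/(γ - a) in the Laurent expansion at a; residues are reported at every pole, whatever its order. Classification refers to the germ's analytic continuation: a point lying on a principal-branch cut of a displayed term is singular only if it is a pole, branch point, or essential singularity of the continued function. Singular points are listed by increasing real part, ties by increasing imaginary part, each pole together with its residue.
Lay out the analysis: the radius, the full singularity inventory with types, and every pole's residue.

Branch term (1)*log(1 - γ/(-11/9)): its argument vanishes at γ = -11/9, a logarithmic branch point, modulus 11/9.
The radius of convergence is the smallest modulus among the singular points: 11/9.

Radius of convergence at 0: 11/9.
At -11/9: a logarithmic branch point.


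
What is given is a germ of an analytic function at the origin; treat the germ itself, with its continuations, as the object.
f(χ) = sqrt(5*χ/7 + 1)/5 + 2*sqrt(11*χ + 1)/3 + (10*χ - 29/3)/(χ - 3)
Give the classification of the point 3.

The point is a pole of order 1.

The denominator factor χ - 3 vanishes at 3 and appears to the power 1; the numerator there equals 61/3, nonzero, and no other factor vanishes.
The branch terms are analytic at this point.
Hence a pole whose order is the multiplicity, 1.


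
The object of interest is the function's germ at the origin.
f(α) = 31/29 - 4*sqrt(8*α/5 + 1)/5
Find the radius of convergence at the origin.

The radius of convergence is 5/8.

Branch term (-4/5)*sqrt(1 - α/(-5/8)): its argument vanishes at α = -5/8, a square-root branch point, modulus 5/8.
The radius of convergence is the smallest modulus among the singular points: 5/8.


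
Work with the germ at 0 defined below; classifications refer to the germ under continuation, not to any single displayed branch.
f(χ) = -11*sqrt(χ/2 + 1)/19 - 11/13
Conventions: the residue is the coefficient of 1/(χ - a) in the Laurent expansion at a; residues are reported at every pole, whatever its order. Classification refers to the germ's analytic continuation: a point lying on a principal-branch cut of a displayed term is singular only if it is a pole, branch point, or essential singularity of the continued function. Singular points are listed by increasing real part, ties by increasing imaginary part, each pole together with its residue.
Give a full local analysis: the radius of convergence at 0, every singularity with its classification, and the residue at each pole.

Branch term (-11/19)*sqrt(1 - χ/(-2)): its argument vanishes at χ = -2, a square-root branch point, modulus 2.
The radius of convergence is the smallest modulus among the singular points: 2.

Radius of convergence at 0: 2.
At -2: an algebraic (square-root) branch point.


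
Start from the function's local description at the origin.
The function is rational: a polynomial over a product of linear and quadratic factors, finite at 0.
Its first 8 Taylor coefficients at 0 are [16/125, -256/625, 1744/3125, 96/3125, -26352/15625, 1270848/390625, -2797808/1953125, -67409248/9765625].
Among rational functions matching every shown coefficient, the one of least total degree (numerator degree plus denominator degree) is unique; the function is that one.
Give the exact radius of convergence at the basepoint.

No rational of total degree below 5 reproduces all 8 coefficients; solving the [0/5] Pade equations on them gives f(θ) = 2/(3*(θ + 5/2)**3*(θ**2 + 2*θ/3 + 1/3)), whose expansion matches every shown term.
Denominator factor (θ + 5/2)^3: pole of order 3 at -5/2, modulus 5/2.
Denominator factor (θ**2 + 2*θ/3 + 1/3): discriminant -8/9, complex-conjugate roots (-1/3) + ((1/3)*sqrt(2))*i and (-1/3) - ((1/3)*sqrt(2))*i; poles of order 1, moduli (1/3)*sqrt(3) and (1/3)*sqrt(3).
The radius of convergence is the smallest modulus among the singular points: (1/3)*sqrt(3).

The radius of convergence is (1/3)*sqrt(3).


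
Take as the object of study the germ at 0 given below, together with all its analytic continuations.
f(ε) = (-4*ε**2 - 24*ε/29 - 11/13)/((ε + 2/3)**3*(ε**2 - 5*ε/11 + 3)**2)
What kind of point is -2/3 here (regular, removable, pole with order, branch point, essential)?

The point is a pole of order 3.

The denominator factor ε + 2/3 vanishes at -2/3 and appears to the power 3; the numerator there equals -7031/3393, nonzero, and no other factor vanishes.
Hence a pole whose order is the multiplicity, 3.


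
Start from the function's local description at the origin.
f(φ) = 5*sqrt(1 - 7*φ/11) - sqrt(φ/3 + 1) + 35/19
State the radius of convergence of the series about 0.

Branch term (-1)*sqrt(1 - φ/(-3)): its argument vanishes at φ = -3, a square-root branch point, modulus 3.
Branch term (5)*sqrt(1 - φ/(11/7)): its argument vanishes at φ = 11/7, a square-root branch point, modulus 11/7.
The radius of convergence is the smallest modulus among the singular points: 11/7.

The radius of convergence is 11/7.


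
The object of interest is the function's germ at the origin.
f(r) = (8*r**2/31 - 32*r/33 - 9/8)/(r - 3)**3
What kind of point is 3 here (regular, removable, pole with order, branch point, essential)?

The point is a pole of order 3.

The denominator factor r - 3 vanishes at 3 and appears to the power 3; the numerator there equals -4669/2728, nonzero, and no other factor vanishes.
Hence a pole whose order is the multiplicity, 3.


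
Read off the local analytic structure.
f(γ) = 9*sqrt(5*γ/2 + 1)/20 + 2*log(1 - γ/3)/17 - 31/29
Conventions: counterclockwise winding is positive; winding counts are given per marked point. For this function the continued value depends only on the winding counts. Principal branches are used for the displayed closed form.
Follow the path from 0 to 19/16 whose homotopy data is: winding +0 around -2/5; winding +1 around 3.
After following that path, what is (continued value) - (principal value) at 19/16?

The rational part is single-valued and drops out of the difference; each branch term changes only by its own monodromy.
(9/20)*sqrt(1 - γ/(-2/5)): winding +0 is even, the square root returns to the same sheet, contribution 0.
(2/17)*log(1 - γ/(3)): each positive loop around 3 adds 2*pi*i to the log, so winding +1 contributes (2/17)*(1)*2*pi*i = (4/17)*pi*i.
Summing the contributions at γ = 19/16 gives (4/17)*pi*i.

Continued minus principal equals (4/17)*pi*i.


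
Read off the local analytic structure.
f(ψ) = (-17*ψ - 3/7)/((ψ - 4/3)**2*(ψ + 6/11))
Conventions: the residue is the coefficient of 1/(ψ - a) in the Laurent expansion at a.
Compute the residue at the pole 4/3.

At the order-2 pole 4/3 set g(ψ) = (ψ - (4/3))^2*f(ψ) = (-17*ψ - 3/7)/(ψ + 6/11).
Order-2 pole: residue = g'(a); g'(4/3) = -67419/26908, so the residue is -67419/26908.

The residue is -67419/26908.


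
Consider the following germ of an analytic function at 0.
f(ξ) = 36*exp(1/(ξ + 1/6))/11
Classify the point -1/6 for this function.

The exponent 1/(ξ - (-1/6)) has a pole at -1/6, so exp(1/(ξ - (-1/6))) takes every nonzero value near it: an essential singularity (not a pole of any order).

The point is an essential singularity.


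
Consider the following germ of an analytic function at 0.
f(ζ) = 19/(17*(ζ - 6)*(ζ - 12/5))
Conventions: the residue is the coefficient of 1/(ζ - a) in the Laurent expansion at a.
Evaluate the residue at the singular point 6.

At the order-1 pole 6 set g(ζ) = (ζ - (6))*f(ζ) = 19/(17*(ζ - 12/5)).
Simple pole: residue = g(a) at a = 6, which is 95/306.

The residue is 95/306.


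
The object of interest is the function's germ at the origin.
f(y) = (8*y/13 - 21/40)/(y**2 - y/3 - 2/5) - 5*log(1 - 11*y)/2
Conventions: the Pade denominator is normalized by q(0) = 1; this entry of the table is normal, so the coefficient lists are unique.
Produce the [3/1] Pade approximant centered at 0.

The Pade approximant has numerator coefficients [21/16, 3170055943/228023536, -34912736915/684070608, -144582179195/684070608]; denominator coefficients [1, -54953519/6577602].

Taylor coefficients needed (expand at 0): a_0 = 21/16, a_1 = 10345/416, a_2 = 130395/832, a_3 = 5481335/4992, a_4 = 274767595/29952.
Write the denominator as Q(y) = 1 + q1*y. Requiring Q*f - P = O(y^5) with deg P <= 3 kills the coefficients of y^4..y^4 in Q*f:
  y^4: a_4 + q1*a_3 = 0, i.e. 274767595/29952 + (5481335/4992)*q1 = 0.
Solving this linear system: q1 = -54953519/6577602.
The numerator is Q*f truncated at degree 3: P0 = a_0 = 21/16; P1 = a_1 + q1*a_0 = 3170055943/228023536; P2 = a_2 + q1*a_1 = -34912736915/684070608; P3 = a_3 + q1*a_2 = -144582179195/684070608.


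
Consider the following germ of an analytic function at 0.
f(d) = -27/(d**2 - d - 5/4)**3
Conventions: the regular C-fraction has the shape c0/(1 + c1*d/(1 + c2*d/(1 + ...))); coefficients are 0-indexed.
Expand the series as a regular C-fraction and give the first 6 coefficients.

Taylor coefficients (expand at 0): a_0 = 1728/125, a_1 = -20736/625, a_2 = 269568/3125, a_3 = -110592/625, a_4 = 5474304/15625, a_5 = -252813312/390625.
c0 = a_0 = 1728/125. Peel one level at a time: if S = 1 + c*d/S' with S'(0) = 1, then c is the d-coefficient of S and S' = c*d/(S - 1).
S_1 = c0/f = 1 + (12/5)*d + (-12/25)*d^2 + ...; c1 = 12/5.
S_2 = c1*d/(S_1 - 1) = 1 + (1/5)*d + (107/75)*d^2 + ...; c2 = 1/5.
S_3 = c2*d/(S_2 - 1) = 1 + (-107/15)*d + (10996/225)*d^2 + ...; c3 = -107/15.
S_4 = c3*d/(S_3 - 1) = 1 + (10996/1605)*d + (-766304/858675)*d^2 + ...; c4 = 10996/1605.
S_5 = c4*d/(S_4 - 1) = 1 + (191576/1470715)*d + ...; c5 = 191576/1470715.

The regular C-fraction coefficients are [1728/125, 12/5, 1/5, -107/15, 10996/1605, 191576/1470715].


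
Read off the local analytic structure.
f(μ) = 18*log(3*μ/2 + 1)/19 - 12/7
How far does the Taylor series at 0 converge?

The radius of convergence is 2/3.

Branch term (18/19)*log(1 - μ/(-2/3)): its argument vanishes at μ = -2/3, a logarithmic branch point, modulus 2/3.
The radius of convergence is the smallest modulus among the singular points: 2/3.


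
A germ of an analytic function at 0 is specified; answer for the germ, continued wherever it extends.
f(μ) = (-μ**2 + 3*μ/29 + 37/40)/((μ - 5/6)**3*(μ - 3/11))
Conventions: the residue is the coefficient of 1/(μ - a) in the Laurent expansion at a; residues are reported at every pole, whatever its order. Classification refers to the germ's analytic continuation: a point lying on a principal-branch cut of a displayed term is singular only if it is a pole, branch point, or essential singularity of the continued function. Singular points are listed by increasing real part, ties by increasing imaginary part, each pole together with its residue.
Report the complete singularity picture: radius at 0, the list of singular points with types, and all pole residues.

Radius of convergence at 0: 3/11.
At 3/11: a pole of order 1; residue -36635841/7344685.
At 5/6: a pole of order 3; residue 36635841/7344685.

Denominator factor (μ - 3/11): pole of order 1 at 3/11, modulus 3/11.
Denominator factor (μ - 5/6)^3: pole of order 3 at 5/6, modulus 5/6.
The radius of convergence is the smallest modulus among the singular points: 3/11.
At the order-1 pole 3/11 set g(μ) = (μ - (3/11))*f(μ) = (-μ**2 + 3*μ/29 + 37/40)/(μ - 5/6)**3.
Simple pole: residue = g(a) at a = 3/11, which is -36635841/7344685.
At the order-3 pole 5/6 set g(μ) = (μ - (5/6))^3*f(μ) = (-μ**2 + 3*μ/29 + 37/40)/(μ - 3/11).
Order-3 pole: residue = g''(a)/2; g''(5/6) = 73271682/7344685, so the residue is 36635841/7344685.
List the singular points by increasing real part (a conjugate pair: the negative imaginary part first).
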